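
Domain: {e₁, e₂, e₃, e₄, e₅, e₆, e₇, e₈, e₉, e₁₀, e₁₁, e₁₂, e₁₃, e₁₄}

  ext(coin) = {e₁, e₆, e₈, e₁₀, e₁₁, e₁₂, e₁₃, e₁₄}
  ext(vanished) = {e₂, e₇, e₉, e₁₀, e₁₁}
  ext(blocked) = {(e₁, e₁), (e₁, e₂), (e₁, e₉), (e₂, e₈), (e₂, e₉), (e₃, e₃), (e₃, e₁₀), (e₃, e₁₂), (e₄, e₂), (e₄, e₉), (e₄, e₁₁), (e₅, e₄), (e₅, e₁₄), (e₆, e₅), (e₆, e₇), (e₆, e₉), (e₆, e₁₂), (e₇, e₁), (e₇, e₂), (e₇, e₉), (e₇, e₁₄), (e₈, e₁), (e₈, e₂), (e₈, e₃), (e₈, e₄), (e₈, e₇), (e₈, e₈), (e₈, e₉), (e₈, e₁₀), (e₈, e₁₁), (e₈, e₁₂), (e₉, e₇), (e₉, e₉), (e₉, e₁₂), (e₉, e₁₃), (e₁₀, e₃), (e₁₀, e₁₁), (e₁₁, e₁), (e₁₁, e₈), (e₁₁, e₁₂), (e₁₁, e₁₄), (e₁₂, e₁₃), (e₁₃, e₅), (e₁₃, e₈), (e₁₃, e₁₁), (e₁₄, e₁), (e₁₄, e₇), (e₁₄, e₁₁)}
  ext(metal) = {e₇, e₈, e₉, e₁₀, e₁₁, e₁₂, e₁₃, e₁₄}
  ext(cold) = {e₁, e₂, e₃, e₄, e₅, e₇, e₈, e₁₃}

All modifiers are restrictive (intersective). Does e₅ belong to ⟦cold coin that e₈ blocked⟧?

⟦that e₈ blocked⟧ = {x : ⟨e₈, x⟩ ∈ ⟦blocked⟧} = {e₁, e₂, e₃, e₄, e₇, e₈, e₉, e₁₀, e₁₁, e₁₂}
⟦coin⟧ = {e₁, e₆, e₈, e₁₀, e₁₁, e₁₂, e₁₃, e₁₄}
… ∩ ⟦that e₈ blocked⟧ = {e₁, e₆, e₈, e₁₀, e₁₁, e₁₂, e₁₃, e₁₄} ∩ {e₁, e₂, e₃, e₄, e₇, e₈, e₉, e₁₀, e₁₁, e₁₂} = {e₁, e₈, e₁₀, e₁₁, e₁₂}
… ∩ ⟦cold⟧ = {e₁, e₈, e₁₀, e₁₁, e₁₂} ∩ {e₁, e₂, e₃, e₄, e₅, e₇, e₈, e₁₃} = {e₁, e₈}
⟦cold coin that e₈ blocked⟧ = {e₁, e₈}; e₅ ∉ this set.

no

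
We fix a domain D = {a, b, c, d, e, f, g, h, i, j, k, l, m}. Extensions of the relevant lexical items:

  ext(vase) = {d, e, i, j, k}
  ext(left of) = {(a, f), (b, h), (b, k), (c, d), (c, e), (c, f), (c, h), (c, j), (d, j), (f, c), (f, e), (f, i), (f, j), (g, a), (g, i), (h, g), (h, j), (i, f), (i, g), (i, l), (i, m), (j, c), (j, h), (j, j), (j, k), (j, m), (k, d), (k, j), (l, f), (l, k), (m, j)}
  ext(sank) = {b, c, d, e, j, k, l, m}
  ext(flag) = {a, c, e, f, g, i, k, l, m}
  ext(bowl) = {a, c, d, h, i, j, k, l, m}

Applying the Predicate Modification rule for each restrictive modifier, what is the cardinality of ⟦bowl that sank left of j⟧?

5

⟦that sank⟧ = ⟦sank⟧ = {b, c, d, e, j, k, l, m}
⟦left of j⟧ = {x : ⟨x, j⟩ ∈ ⟦left of⟧} = {c, d, f, h, j, k, m}
⟦bowl⟧ = {a, c, d, h, i, j, k, l, m}
… ∩ ⟦that sank⟧ = {a, c, d, h, i, j, k, l, m} ∩ {b, c, d, e, j, k, l, m} = {c, d, j, k, l, m}
… ∩ ⟦left of j⟧ = {c, d, j, k, l, m} ∩ {c, d, f, h, j, k, m} = {c, d, j, k, m}
⟦bowl that sank left of j⟧ = {c, d, j, k, m}, so the cardinality is 5.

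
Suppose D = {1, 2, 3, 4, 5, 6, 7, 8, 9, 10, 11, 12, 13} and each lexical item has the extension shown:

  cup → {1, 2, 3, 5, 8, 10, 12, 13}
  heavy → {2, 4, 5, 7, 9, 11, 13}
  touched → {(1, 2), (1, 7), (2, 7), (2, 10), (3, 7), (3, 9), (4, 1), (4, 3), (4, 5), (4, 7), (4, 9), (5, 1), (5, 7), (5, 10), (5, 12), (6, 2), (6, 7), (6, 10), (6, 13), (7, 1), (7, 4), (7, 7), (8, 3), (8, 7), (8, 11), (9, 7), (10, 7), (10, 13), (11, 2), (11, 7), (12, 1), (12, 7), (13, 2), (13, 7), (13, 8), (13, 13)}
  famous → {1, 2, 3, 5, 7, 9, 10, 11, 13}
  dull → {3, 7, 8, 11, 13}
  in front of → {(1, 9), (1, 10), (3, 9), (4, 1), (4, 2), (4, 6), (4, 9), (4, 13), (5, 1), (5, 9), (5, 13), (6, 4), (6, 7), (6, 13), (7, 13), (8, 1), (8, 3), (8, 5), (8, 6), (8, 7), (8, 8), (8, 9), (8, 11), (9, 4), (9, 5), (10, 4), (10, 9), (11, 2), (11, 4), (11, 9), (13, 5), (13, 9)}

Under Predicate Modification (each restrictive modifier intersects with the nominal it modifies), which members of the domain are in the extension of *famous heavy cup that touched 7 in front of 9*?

{5, 13}

⟦that touched 7⟧ = {x : ⟨x, 7⟩ ∈ ⟦touched⟧} = {1, 2, 3, 4, 5, 6, 7, 8, 9, 10, 11, 12, 13}
⟦in front of 9⟧ = {x : ⟨x, 9⟩ ∈ ⟦in front of⟧} = {1, 3, 4, 5, 8, 10, 11, 13}
⟦cup⟧ = {1, 2, 3, 5, 8, 10, 12, 13}
… ∩ ⟦that touched 7⟧ = {1, 2, 3, 5, 8, 10, 12, 13} ∩ {1, 2, 3, 4, 5, 6, 7, 8, 9, 10, 11, 12, 13} = {1, 2, 3, 5, 8, 10, 12, 13}
… ∩ ⟦in front of 9⟧ = {1, 2, 3, 5, 8, 10, 12, 13} ∩ {1, 3, 4, 5, 8, 10, 11, 13} = {1, 3, 5, 8, 10, 13}
… ∩ ⟦famous⟧ = {1, 3, 5, 8, 10, 13} ∩ {1, 2, 3, 5, 7, 9, 10, 11, 13} = {1, 3, 5, 10, 13}
… ∩ ⟦heavy⟧ = {1, 3, 5, 10, 13} ∩ {2, 4, 5, 7, 9, 11, 13} = {5, 13}
So ⟦famous heavy cup that touched 7 in front of 9⟧ = {5, 13}.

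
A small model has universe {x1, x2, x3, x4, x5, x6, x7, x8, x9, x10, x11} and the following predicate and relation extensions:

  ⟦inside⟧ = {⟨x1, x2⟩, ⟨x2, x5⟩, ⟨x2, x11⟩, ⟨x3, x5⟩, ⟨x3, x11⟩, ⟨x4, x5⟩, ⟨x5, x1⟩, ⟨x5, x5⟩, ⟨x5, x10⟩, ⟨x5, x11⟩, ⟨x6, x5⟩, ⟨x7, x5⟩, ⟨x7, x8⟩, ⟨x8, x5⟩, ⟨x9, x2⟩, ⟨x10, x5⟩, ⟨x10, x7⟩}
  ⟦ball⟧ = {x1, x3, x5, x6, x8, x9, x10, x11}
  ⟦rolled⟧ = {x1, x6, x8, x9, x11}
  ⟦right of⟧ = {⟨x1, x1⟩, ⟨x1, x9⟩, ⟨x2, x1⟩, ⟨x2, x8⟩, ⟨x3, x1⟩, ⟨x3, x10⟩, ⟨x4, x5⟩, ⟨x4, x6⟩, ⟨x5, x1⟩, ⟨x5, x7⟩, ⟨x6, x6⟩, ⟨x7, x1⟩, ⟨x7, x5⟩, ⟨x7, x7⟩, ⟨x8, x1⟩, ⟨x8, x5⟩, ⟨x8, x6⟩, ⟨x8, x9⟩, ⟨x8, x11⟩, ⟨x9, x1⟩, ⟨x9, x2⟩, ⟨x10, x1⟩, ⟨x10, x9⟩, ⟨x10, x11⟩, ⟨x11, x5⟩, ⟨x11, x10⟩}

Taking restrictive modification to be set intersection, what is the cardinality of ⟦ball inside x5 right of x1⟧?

4

⟦inside x5⟧ = {x : ⟨x, x5⟩ ∈ ⟦inside⟧} = {x2, x3, x4, x5, x6, x7, x8, x10}
⟦right of x1⟧ = {x : ⟨x, x1⟩ ∈ ⟦right of⟧} = {x1, x2, x3, x5, x7, x8, x9, x10}
⟦ball⟧ = {x1, x3, x5, x6, x8, x9, x10, x11}
… ∩ ⟦inside x5⟧ = {x1, x3, x5, x6, x8, x9, x10, x11} ∩ {x2, x3, x4, x5, x6, x7, x8, x10} = {x3, x5, x6, x8, x10}
… ∩ ⟦right of x1⟧ = {x3, x5, x6, x8, x10} ∩ {x1, x2, x3, x5, x7, x8, x9, x10} = {x3, x5, x8, x10}
⟦ball inside x5 right of x1⟧ = {x3, x5, x8, x10}, so the cardinality is 4.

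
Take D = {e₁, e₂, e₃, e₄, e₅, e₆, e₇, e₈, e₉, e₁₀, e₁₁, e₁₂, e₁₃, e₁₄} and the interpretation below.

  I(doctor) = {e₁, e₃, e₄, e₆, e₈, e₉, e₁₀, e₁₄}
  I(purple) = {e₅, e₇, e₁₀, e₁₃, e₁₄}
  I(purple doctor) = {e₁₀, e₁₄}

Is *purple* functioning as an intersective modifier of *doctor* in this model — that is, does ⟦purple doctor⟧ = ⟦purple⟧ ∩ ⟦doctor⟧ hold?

⟦purple⟧ ∩ ⟦doctor⟧ = {e₅, e₇, e₁₀, e₁₃, e₁₄} ∩ {e₁, e₃, e₄, e₆, e₈, e₉, e₁₀, e₁₄} = {e₁₀, e₁₄}
Observed ⟦purple doctor⟧ = {e₁₀, e₁₄}.
These coincide, so the modifier is intersective here.

yes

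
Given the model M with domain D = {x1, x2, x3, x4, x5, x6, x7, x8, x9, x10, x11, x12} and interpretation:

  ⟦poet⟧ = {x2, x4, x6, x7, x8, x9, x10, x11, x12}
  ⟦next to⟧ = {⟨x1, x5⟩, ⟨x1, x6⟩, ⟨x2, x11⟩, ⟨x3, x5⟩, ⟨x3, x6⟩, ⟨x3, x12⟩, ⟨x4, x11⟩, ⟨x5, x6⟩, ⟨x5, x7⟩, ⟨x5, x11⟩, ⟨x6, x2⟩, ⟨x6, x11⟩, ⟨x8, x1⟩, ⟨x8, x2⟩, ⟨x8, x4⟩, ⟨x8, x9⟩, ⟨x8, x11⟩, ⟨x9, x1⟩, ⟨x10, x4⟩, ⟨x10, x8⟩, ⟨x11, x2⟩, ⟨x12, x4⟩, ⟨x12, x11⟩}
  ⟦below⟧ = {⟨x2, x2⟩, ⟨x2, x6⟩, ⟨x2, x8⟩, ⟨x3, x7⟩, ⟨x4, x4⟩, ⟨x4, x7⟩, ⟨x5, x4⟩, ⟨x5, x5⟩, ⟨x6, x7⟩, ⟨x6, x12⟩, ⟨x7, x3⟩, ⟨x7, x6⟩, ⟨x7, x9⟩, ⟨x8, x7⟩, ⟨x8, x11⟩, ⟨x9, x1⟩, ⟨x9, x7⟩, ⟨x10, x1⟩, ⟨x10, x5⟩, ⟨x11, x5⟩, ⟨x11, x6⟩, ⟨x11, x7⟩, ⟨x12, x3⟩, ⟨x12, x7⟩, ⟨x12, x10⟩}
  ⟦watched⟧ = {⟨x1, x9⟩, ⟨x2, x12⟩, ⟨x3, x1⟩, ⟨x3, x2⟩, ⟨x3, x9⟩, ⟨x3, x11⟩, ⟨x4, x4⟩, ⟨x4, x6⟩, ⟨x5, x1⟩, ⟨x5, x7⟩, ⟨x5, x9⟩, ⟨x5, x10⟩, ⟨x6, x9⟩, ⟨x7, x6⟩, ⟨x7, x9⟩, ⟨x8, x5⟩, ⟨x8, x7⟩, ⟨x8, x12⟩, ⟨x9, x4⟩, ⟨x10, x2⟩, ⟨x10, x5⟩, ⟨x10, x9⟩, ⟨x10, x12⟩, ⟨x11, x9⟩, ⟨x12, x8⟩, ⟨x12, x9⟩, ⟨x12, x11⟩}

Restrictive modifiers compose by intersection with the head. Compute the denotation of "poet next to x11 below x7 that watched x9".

⟦next to x11⟧ = {x : ⟨x, x11⟩ ∈ ⟦next to⟧} = {x2, x4, x5, x6, x8, x12}
⟦below x7⟧ = {x : ⟨x, x7⟩ ∈ ⟦below⟧} = {x3, x4, x6, x8, x9, x11, x12}
⟦that watched x9⟧ = {x : ⟨x, x9⟩ ∈ ⟦watched⟧} = {x1, x3, x5, x6, x7, x10, x11, x12}
⟦poet⟧ = {x2, x4, x6, x7, x8, x9, x10, x11, x12}
… ∩ ⟦next to x11⟧ = {x2, x4, x6, x7, x8, x9, x10, x11, x12} ∩ {x2, x4, x5, x6, x8, x12} = {x2, x4, x6, x8, x12}
… ∩ ⟦below x7⟧ = {x2, x4, x6, x8, x12} ∩ {x3, x4, x6, x8, x9, x11, x12} = {x4, x6, x8, x12}
… ∩ ⟦that watched x9⟧ = {x4, x6, x8, x12} ∩ {x1, x3, x5, x6, x7, x10, x11, x12} = {x6, x12}
So ⟦poet next to x11 below x7 that watched x9⟧ = {x6, x12}.

{x6, x12}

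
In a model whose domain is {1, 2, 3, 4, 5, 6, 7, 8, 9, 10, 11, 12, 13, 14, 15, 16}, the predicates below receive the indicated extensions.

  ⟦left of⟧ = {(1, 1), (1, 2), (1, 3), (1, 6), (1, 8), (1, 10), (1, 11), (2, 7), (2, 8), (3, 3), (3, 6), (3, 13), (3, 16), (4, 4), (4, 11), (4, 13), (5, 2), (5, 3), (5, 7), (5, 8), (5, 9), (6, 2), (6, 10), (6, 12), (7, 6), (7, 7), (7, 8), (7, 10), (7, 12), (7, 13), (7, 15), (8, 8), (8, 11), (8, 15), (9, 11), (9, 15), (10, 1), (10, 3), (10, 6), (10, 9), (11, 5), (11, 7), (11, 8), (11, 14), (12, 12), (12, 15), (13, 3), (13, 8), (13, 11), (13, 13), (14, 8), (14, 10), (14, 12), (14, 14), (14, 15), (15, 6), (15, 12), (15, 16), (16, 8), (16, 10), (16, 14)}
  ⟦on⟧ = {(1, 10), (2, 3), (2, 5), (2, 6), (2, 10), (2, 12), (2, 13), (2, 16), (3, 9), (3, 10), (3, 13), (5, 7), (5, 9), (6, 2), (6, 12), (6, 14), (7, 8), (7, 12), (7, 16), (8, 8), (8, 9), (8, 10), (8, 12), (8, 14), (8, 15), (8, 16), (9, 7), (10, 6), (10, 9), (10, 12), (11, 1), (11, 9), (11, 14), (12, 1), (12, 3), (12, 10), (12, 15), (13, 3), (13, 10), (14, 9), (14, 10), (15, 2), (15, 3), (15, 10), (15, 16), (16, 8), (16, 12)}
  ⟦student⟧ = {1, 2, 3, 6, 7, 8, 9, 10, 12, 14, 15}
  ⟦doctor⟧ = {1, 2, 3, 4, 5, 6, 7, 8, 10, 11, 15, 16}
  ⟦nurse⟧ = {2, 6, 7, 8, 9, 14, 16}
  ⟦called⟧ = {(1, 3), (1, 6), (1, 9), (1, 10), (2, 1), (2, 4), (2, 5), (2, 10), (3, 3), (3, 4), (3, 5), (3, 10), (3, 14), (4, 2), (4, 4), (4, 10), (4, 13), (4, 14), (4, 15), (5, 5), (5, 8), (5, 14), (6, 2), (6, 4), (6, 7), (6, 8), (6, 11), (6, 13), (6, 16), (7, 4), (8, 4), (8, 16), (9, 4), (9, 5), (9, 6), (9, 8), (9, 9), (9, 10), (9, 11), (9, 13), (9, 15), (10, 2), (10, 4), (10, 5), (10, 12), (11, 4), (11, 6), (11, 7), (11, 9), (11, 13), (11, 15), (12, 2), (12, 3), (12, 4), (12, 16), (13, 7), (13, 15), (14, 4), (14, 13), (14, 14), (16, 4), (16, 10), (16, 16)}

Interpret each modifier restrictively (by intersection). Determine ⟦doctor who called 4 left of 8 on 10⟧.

⟦who called 4⟧ = {x : ⟨x, 4⟩ ∈ ⟦called⟧} = {2, 3, 4, 6, 7, 8, 9, 10, 11, 12, 14, 16}
⟦left of 8⟧ = {x : ⟨x, 8⟩ ∈ ⟦left of⟧} = {1, 2, 5, 7, 8, 11, 13, 14, 16}
⟦on 10⟧ = {x : ⟨x, 10⟩ ∈ ⟦on⟧} = {1, 2, 3, 8, 12, 13, 14, 15}
⟦doctor⟧ = {1, 2, 3, 4, 5, 6, 7, 8, 10, 11, 15, 16}
… ∩ ⟦who called 4⟧ = {1, 2, 3, 4, 5, 6, 7, 8, 10, 11, 15, 16} ∩ {2, 3, 4, 6, 7, 8, 9, 10, 11, 12, 14, 16} = {2, 3, 4, 6, 7, 8, 10, 11, 16}
… ∩ ⟦left of 8⟧ = {2, 3, 4, 6, 7, 8, 10, 11, 16} ∩ {1, 2, 5, 7, 8, 11, 13, 14, 16} = {2, 7, 8, 11, 16}
… ∩ ⟦on 10⟧ = {2, 7, 8, 11, 16} ∩ {1, 2, 3, 8, 12, 13, 14, 15} = {2, 8}
So ⟦doctor who called 4 left of 8 on 10⟧ = {2, 8}.

{2, 8}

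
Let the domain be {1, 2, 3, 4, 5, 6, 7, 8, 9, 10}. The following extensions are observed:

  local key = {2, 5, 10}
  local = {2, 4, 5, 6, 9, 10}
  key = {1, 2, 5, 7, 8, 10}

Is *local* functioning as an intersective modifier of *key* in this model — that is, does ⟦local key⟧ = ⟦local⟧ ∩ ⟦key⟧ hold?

yes

⟦local⟧ ∩ ⟦key⟧ = {2, 4, 5, 6, 9, 10} ∩ {1, 2, 5, 7, 8, 10} = {2, 5, 10}
Observed ⟦local key⟧ = {2, 5, 10}.
These coincide, so the modifier is intersective here.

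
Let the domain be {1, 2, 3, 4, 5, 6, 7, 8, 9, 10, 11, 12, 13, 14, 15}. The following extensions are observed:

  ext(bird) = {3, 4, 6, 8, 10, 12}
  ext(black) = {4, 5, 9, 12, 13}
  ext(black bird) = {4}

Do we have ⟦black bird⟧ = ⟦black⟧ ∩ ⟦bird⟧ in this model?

no

⟦black⟧ ∩ ⟦bird⟧ = {4, 5, 9, 12, 13} ∩ {3, 4, 6, 8, 10, 12} = {4, 12}
Observed ⟦black bird⟧ = {4}.
These differ, so the modifier is not intersective in this model.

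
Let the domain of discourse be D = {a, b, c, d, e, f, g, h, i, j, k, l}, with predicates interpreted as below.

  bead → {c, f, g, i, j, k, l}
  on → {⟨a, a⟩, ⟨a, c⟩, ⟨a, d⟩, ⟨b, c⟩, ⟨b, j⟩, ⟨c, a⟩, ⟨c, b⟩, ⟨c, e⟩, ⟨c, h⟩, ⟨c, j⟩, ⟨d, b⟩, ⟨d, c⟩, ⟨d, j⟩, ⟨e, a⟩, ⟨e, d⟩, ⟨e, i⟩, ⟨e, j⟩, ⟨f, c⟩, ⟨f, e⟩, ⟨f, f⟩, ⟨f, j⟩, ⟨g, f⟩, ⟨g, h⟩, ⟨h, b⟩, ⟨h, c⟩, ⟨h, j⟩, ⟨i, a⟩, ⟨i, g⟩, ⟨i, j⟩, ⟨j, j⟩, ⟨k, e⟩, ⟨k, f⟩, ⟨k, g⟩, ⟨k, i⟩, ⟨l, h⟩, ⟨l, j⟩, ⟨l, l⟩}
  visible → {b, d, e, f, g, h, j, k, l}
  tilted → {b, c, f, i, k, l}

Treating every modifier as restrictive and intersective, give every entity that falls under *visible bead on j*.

{f, j, l}

⟦on j⟧ = {x : ⟨x, j⟩ ∈ ⟦on⟧} = {b, c, d, e, f, h, i, j, l}
⟦bead⟧ = {c, f, g, i, j, k, l}
… ∩ ⟦on j⟧ = {c, f, g, i, j, k, l} ∩ {b, c, d, e, f, h, i, j, l} = {c, f, i, j, l}
… ∩ ⟦visible⟧ = {c, f, i, j, l} ∩ {b, d, e, f, g, h, j, k, l} = {f, j, l}
So ⟦visible bead on j⟧ = {f, j, l}.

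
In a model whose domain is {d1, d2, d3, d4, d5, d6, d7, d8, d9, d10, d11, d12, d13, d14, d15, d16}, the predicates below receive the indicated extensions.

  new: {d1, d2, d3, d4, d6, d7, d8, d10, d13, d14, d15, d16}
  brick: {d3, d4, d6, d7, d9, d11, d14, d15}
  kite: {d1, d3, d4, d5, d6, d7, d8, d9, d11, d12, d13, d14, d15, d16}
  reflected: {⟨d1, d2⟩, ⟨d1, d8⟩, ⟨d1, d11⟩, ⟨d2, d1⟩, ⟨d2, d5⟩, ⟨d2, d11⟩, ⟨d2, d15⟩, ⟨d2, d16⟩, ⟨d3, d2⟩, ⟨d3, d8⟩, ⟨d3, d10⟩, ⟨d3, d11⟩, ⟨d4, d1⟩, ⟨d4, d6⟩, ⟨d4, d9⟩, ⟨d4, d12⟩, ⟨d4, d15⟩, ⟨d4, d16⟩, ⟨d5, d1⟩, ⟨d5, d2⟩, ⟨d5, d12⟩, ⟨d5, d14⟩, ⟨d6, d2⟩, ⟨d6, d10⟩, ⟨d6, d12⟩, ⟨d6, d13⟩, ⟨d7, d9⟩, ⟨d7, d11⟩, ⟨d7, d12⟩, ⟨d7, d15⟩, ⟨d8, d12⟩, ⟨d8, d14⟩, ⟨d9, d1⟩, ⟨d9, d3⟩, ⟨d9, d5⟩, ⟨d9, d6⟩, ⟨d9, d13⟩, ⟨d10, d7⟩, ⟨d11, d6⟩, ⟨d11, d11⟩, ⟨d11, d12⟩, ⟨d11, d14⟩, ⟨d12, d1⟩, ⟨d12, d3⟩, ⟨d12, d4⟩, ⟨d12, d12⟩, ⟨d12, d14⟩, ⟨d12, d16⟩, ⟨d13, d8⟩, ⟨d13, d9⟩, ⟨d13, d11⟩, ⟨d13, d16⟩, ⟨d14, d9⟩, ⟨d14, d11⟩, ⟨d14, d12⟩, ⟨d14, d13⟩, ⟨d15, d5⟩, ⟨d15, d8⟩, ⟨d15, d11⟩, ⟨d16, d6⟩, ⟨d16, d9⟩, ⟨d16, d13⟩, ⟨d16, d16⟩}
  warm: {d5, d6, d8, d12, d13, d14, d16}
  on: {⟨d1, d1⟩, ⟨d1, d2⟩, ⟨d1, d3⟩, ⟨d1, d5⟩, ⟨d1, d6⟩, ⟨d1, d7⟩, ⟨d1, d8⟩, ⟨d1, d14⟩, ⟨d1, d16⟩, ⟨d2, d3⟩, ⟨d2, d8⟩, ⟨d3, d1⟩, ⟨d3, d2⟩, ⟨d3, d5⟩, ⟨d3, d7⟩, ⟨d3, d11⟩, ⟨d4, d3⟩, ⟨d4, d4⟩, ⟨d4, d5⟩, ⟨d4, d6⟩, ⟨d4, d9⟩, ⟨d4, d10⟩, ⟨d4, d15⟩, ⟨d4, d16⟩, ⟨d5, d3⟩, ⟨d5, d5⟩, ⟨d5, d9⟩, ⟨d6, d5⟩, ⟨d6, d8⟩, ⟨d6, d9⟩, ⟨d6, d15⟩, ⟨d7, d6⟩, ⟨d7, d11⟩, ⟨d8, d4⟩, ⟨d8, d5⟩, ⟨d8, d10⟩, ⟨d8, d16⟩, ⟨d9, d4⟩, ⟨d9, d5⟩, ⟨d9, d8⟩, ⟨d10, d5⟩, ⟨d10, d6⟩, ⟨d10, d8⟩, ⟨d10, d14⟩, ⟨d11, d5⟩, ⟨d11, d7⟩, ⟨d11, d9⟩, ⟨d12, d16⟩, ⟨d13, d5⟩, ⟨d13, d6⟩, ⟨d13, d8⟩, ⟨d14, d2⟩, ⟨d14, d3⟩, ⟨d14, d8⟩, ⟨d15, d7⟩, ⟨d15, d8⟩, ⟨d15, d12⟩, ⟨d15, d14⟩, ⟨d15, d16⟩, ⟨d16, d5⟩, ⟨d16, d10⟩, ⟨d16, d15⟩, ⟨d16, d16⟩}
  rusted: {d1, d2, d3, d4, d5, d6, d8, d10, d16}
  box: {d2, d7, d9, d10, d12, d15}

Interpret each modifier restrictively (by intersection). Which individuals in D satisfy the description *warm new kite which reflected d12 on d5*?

{d6, d8}

⟦which reflected d12⟧ = {x : ⟨x, d12⟩ ∈ ⟦reflected⟧} = {d4, d5, d6, d7, d8, d11, d12, d14}
⟦on d5⟧ = {x : ⟨x, d5⟩ ∈ ⟦on⟧} = {d1, d3, d4, d5, d6, d8, d9, d10, d11, d13, d16}
⟦kite⟧ = {d1, d3, d4, d5, d6, d7, d8, d9, d11, d12, d13, d14, d15, d16}
… ∩ ⟦which reflected d12⟧ = {d1, d3, d4, d5, d6, d7, d8, d9, d11, d12, d13, d14, d15, d16} ∩ {d4, d5, d6, d7, d8, d11, d12, d14} = {d4, d5, d6, d7, d8, d11, d12, d14}
… ∩ ⟦on d5⟧ = {d4, d5, d6, d7, d8, d11, d12, d14} ∩ {d1, d3, d4, d5, d6, d8, d9, d10, d11, d13, d16} = {d4, d5, d6, d8, d11}
… ∩ ⟦warm⟧ = {d4, d5, d6, d8, d11} ∩ {d5, d6, d8, d12, d13, d14, d16} = {d5, d6, d8}
… ∩ ⟦new⟧ = {d5, d6, d8} ∩ {d1, d2, d3, d4, d6, d7, d8, d10, d13, d14, d15, d16} = {d6, d8}
So ⟦warm new kite which reflected d12 on d5⟧ = {d6, d8}.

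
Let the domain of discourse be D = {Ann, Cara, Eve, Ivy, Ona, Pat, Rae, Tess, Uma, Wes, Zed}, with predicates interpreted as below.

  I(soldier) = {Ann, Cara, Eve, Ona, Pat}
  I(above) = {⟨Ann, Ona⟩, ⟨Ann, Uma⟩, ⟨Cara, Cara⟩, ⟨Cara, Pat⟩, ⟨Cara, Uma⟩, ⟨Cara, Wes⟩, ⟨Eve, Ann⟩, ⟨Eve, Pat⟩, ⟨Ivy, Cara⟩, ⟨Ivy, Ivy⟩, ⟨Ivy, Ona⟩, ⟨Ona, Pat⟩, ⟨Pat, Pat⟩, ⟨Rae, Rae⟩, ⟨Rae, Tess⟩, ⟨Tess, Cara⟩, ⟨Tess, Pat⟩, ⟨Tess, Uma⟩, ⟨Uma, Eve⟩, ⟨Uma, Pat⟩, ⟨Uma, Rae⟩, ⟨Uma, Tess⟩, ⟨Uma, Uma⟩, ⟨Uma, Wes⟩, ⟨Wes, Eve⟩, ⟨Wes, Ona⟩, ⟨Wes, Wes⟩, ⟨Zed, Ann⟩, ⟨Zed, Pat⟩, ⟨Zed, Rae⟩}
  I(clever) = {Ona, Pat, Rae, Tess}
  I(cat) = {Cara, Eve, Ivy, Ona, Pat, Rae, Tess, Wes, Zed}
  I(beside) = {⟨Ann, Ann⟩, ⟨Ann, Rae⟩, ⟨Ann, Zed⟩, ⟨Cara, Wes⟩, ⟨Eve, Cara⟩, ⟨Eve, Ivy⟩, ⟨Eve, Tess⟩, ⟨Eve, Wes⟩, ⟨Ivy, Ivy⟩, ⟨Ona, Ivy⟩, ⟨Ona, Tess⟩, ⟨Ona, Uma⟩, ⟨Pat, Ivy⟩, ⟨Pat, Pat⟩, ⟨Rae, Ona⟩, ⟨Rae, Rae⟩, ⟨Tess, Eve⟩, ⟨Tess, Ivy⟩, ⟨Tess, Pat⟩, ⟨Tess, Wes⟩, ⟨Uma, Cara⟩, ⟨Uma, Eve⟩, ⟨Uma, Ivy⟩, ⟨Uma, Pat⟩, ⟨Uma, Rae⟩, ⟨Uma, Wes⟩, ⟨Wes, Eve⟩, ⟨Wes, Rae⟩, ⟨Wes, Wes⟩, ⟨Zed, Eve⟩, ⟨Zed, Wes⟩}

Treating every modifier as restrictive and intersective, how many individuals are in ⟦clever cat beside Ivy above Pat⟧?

⟦beside Ivy⟧ = {x : ⟨x, Ivy⟩ ∈ ⟦beside⟧} = {Eve, Ivy, Ona, Pat, Tess, Uma}
⟦above Pat⟧ = {x : ⟨x, Pat⟩ ∈ ⟦above⟧} = {Cara, Eve, Ona, Pat, Tess, Uma, Zed}
⟦cat⟧ = {Cara, Eve, Ivy, Ona, Pat, Rae, Tess, Wes, Zed}
… ∩ ⟦beside Ivy⟧ = {Cara, Eve, Ivy, Ona, Pat, Rae, Tess, Wes, Zed} ∩ {Eve, Ivy, Ona, Pat, Tess, Uma} = {Eve, Ivy, Ona, Pat, Tess}
… ∩ ⟦above Pat⟧ = {Eve, Ivy, Ona, Pat, Tess} ∩ {Cara, Eve, Ona, Pat, Tess, Uma, Zed} = {Eve, Ona, Pat, Tess}
… ∩ ⟦clever⟧ = {Eve, Ona, Pat, Tess} ∩ {Ona, Pat, Rae, Tess} = {Ona, Pat, Tess}
⟦clever cat beside Ivy above Pat⟧ = {Ona, Pat, Tess}, so the cardinality is 3.

3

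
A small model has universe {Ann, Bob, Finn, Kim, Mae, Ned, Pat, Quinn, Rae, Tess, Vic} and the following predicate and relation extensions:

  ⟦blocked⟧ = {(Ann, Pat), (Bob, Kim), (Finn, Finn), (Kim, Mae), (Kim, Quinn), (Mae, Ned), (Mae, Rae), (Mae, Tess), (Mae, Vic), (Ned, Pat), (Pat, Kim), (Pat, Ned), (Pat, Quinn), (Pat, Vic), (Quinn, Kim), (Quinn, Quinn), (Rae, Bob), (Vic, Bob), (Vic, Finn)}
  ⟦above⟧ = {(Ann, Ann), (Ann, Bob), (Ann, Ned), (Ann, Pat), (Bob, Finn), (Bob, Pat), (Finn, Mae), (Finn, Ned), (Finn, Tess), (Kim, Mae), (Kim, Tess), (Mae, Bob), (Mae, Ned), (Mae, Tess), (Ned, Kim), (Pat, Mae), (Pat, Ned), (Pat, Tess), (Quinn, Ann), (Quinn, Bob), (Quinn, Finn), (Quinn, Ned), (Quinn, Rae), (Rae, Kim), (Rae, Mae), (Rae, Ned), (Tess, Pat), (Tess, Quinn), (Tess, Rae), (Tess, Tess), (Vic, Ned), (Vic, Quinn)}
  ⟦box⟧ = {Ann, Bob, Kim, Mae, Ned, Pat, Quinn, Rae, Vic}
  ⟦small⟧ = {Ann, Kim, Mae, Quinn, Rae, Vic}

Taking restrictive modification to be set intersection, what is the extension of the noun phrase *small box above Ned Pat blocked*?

⟦above Ned⟧ = {x : ⟨x, Ned⟩ ∈ ⟦above⟧} = {Ann, Finn, Mae, Pat, Quinn, Rae, Vic}
⟦Pat blocked⟧ = {x : ⟨Pat, x⟩ ∈ ⟦blocked⟧} = {Kim, Ned, Quinn, Vic}
⟦box⟧ = {Ann, Bob, Kim, Mae, Ned, Pat, Quinn, Rae, Vic}
… ∩ ⟦above Ned⟧ = {Ann, Bob, Kim, Mae, Ned, Pat, Quinn, Rae, Vic} ∩ {Ann, Finn, Mae, Pat, Quinn, Rae, Vic} = {Ann, Mae, Pat, Quinn, Rae, Vic}
… ∩ ⟦Pat blocked⟧ = {Ann, Mae, Pat, Quinn, Rae, Vic} ∩ {Kim, Ned, Quinn, Vic} = {Quinn, Vic}
… ∩ ⟦small⟧ = {Quinn, Vic} ∩ {Ann, Kim, Mae, Quinn, Rae, Vic} = {Quinn, Vic}
So ⟦small box above Ned Pat blocked⟧ = {Quinn, Vic}.

{Quinn, Vic}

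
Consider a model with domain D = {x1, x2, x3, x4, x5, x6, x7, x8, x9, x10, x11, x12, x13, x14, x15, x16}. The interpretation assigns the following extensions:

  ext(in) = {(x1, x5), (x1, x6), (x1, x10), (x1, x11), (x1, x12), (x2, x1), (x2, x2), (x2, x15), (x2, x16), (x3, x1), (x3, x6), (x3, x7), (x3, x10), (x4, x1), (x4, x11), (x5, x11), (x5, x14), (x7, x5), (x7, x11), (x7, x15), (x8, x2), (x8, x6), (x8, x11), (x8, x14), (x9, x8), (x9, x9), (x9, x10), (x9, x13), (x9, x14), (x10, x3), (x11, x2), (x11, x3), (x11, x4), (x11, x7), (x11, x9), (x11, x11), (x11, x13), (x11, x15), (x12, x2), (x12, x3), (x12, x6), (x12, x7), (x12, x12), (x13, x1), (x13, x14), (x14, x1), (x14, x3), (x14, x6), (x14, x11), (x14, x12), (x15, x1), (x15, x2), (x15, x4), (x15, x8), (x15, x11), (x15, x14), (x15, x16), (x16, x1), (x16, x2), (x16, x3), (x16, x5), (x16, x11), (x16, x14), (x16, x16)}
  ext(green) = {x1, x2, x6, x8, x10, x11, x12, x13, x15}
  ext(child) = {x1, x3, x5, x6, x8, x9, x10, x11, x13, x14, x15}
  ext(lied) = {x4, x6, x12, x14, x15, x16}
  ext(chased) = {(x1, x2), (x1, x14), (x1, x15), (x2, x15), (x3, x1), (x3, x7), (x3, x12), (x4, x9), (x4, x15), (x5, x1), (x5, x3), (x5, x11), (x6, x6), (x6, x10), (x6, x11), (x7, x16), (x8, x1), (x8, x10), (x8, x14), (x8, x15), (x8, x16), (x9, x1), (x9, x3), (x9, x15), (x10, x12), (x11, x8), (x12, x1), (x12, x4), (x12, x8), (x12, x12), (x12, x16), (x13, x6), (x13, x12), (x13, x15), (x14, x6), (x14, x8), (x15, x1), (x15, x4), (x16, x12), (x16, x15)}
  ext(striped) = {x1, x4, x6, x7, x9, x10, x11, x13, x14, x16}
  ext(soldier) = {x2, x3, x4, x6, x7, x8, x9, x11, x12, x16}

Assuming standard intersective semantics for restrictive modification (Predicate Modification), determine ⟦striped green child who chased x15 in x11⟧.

{x1}

⟦who chased x15⟧ = {x : ⟨x, x15⟩ ∈ ⟦chased⟧} = {x1, x2, x4, x8, x9, x13, x16}
⟦in x11⟧ = {x : ⟨x, x11⟩ ∈ ⟦in⟧} = {x1, x4, x5, x7, x8, x11, x14, x15, x16}
⟦child⟧ = {x1, x3, x5, x6, x8, x9, x10, x11, x13, x14, x15}
… ∩ ⟦who chased x15⟧ = {x1, x3, x5, x6, x8, x9, x10, x11, x13, x14, x15} ∩ {x1, x2, x4, x8, x9, x13, x16} = {x1, x8, x9, x13}
… ∩ ⟦in x11⟧ = {x1, x8, x9, x13} ∩ {x1, x4, x5, x7, x8, x11, x14, x15, x16} = {x1, x8}
… ∩ ⟦striped⟧ = {x1, x8} ∩ {x1, x4, x6, x7, x9, x10, x11, x13, x14, x16} = {x1}
… ∩ ⟦green⟧ = {x1} ∩ {x1, x2, x6, x8, x10, x11, x12, x13, x15} = {x1}
So ⟦striped green child who chased x15 in x11⟧ = {x1}.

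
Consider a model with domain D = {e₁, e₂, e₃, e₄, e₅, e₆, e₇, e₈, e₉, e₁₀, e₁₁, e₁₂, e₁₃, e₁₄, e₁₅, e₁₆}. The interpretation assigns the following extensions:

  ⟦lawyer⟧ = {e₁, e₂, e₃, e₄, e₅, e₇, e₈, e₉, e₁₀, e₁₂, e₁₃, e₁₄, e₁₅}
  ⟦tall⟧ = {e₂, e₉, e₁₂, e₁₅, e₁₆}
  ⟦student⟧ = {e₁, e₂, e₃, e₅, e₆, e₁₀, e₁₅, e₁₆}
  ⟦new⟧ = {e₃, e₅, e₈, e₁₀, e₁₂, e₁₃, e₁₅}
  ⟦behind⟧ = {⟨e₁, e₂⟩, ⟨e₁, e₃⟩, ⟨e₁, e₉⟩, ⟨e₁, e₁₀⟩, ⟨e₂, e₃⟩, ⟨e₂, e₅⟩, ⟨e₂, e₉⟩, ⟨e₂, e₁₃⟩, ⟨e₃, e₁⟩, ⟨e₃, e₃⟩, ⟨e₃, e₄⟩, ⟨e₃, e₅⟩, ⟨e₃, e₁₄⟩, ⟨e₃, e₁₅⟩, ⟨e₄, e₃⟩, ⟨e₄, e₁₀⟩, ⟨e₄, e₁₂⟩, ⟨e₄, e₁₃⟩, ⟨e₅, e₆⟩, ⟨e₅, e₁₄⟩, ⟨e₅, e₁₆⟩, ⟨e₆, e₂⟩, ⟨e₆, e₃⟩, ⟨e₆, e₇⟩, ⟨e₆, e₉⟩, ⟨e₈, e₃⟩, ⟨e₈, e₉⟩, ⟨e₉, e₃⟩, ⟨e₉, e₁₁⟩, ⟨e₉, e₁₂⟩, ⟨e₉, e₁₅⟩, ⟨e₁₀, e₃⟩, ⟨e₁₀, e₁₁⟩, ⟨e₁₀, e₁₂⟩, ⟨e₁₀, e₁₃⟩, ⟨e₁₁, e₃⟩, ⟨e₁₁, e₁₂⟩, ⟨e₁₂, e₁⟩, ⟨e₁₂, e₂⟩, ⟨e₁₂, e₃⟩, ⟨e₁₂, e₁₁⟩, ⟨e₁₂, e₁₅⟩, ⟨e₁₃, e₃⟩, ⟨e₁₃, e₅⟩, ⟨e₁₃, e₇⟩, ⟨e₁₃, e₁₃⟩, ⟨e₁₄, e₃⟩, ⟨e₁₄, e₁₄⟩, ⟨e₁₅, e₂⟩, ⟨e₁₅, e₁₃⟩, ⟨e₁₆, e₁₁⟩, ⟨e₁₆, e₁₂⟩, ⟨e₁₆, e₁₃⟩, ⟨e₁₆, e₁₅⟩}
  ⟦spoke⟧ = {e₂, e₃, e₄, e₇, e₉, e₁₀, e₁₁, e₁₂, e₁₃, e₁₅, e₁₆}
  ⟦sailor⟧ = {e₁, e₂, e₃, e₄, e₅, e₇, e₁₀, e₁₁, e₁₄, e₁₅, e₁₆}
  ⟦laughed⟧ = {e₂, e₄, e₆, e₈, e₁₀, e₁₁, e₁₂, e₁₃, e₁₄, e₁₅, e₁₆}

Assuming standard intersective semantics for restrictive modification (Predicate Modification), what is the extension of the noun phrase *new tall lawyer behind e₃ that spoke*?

{e₁₂}

⟦behind e₃⟧ = {x : ⟨x, e₃⟩ ∈ ⟦behind⟧} = {e₁, e₂, e₃, e₄, e₆, e₈, e₉, e₁₀, e₁₁, e₁₂, e₁₃, e₁₄}
⟦that spoke⟧ = ⟦spoke⟧ = {e₂, e₃, e₄, e₇, e₉, e₁₀, e₁₁, e₁₂, e₁₃, e₁₅, e₁₆}
⟦lawyer⟧ = {e₁, e₂, e₃, e₄, e₅, e₇, e₈, e₉, e₁₀, e₁₂, e₁₃, e₁₄, e₁₅}
… ∩ ⟦behind e₃⟧ = {e₁, e₂, e₃, e₄, e₅, e₇, e₈, e₉, e₁₀, e₁₂, e₁₃, e₁₄, e₁₅} ∩ {e₁, e₂, e₃, e₄, e₆, e₈, e₉, e₁₀, e₁₁, e₁₂, e₁₃, e₁₄} = {e₁, e₂, e₃, e₄, e₈, e₉, e₁₀, e₁₂, e₁₃, e₁₄}
… ∩ ⟦that spoke⟧ = {e₁, e₂, e₃, e₄, e₈, e₉, e₁₀, e₁₂, e₁₃, e₁₄} ∩ {e₂, e₃, e₄, e₇, e₉, e₁₀, e₁₁, e₁₂, e₁₃, e₁₅, e₁₆} = {e₂, e₃, e₄, e₉, e₁₀, e₁₂, e₁₃}
… ∩ ⟦new⟧ = {e₂, e₃, e₄, e₉, e₁₀, e₁₂, e₁₃} ∩ {e₃, e₅, e₈, e₁₀, e₁₂, e₁₃, e₁₅} = {e₃, e₁₀, e₁₂, e₁₃}
… ∩ ⟦tall⟧ = {e₃, e₁₀, e₁₂, e₁₃} ∩ {e₂, e₉, e₁₂, e₁₅, e₁₆} = {e₁₂}
So ⟦new tall lawyer behind e₃ that spoke⟧ = {e₁₂}.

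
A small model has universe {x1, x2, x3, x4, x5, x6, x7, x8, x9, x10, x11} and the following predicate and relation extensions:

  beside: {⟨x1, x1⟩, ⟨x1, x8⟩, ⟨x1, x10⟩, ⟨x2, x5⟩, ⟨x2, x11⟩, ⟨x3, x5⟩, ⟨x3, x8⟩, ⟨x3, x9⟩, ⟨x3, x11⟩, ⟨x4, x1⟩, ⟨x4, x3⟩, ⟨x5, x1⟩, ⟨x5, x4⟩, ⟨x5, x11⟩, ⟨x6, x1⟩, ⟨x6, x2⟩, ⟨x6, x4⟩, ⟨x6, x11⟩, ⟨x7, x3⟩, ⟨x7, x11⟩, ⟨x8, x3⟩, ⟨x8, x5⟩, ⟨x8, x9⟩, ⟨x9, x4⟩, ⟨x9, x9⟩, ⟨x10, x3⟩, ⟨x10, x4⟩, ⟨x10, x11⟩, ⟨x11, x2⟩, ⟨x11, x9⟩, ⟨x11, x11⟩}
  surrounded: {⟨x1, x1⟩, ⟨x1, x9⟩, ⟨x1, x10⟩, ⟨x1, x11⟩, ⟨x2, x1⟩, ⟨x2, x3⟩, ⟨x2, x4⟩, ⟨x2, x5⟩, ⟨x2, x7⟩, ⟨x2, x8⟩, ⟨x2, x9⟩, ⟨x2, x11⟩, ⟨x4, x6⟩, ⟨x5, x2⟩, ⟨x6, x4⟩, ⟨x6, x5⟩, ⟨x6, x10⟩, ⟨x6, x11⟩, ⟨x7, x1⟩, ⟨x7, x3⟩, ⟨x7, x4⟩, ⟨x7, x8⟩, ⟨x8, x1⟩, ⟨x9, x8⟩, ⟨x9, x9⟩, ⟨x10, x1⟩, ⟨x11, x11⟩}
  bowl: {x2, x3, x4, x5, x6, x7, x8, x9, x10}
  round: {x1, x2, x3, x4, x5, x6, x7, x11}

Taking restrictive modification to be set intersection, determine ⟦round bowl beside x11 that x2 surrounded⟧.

{x3, x5, x7}

⟦beside x11⟧ = {x : ⟨x, x11⟩ ∈ ⟦beside⟧} = {x2, x3, x5, x6, x7, x10, x11}
⟦that x2 surrounded⟧ = {x : ⟨x2, x⟩ ∈ ⟦surrounded⟧} = {x1, x3, x4, x5, x7, x8, x9, x11}
⟦bowl⟧ = {x2, x3, x4, x5, x6, x7, x8, x9, x10}
… ∩ ⟦beside x11⟧ = {x2, x3, x4, x5, x6, x7, x8, x9, x10} ∩ {x2, x3, x5, x6, x7, x10, x11} = {x2, x3, x5, x6, x7, x10}
… ∩ ⟦that x2 surrounded⟧ = {x2, x3, x5, x6, x7, x10} ∩ {x1, x3, x4, x5, x7, x8, x9, x11} = {x3, x5, x7}
… ∩ ⟦round⟧ = {x3, x5, x7} ∩ {x1, x2, x3, x4, x5, x6, x7, x11} = {x3, x5, x7}
So ⟦round bowl beside x11 that x2 surrounded⟧ = {x3, x5, x7}.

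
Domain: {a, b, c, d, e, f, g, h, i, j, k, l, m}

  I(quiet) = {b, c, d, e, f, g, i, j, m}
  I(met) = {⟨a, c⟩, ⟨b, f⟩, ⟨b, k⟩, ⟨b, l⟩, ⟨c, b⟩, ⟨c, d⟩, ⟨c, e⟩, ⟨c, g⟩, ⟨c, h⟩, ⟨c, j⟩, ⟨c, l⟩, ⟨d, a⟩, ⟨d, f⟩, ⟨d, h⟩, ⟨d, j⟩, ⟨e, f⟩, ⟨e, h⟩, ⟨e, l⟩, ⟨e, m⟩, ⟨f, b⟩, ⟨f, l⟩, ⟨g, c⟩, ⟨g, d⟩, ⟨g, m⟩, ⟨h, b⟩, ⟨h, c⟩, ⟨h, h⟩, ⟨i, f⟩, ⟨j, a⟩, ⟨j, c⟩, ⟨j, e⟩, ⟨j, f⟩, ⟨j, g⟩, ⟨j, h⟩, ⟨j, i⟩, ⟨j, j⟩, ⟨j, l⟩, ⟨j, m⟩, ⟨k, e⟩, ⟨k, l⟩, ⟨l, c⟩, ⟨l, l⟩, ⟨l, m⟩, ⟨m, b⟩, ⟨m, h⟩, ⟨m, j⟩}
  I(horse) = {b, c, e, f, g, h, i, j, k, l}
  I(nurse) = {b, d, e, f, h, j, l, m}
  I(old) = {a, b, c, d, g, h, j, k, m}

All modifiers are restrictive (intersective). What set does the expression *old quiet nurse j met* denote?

⟦j met⟧ = {x : ⟨j, x⟩ ∈ ⟦met⟧} = {a, c, e, f, g, h, i, j, l, m}
⟦nurse⟧ = {b, d, e, f, h, j, l, m}
… ∩ ⟦j met⟧ = {b, d, e, f, h, j, l, m} ∩ {a, c, e, f, g, h, i, j, l, m} = {e, f, h, j, l, m}
… ∩ ⟦old⟧ = {e, f, h, j, l, m} ∩ {a, b, c, d, g, h, j, k, m} = {h, j, m}
… ∩ ⟦quiet⟧ = {h, j, m} ∩ {b, c, d, e, f, g, i, j, m} = {j, m}
So ⟦old quiet nurse j met⟧ = {j, m}.

{j, m}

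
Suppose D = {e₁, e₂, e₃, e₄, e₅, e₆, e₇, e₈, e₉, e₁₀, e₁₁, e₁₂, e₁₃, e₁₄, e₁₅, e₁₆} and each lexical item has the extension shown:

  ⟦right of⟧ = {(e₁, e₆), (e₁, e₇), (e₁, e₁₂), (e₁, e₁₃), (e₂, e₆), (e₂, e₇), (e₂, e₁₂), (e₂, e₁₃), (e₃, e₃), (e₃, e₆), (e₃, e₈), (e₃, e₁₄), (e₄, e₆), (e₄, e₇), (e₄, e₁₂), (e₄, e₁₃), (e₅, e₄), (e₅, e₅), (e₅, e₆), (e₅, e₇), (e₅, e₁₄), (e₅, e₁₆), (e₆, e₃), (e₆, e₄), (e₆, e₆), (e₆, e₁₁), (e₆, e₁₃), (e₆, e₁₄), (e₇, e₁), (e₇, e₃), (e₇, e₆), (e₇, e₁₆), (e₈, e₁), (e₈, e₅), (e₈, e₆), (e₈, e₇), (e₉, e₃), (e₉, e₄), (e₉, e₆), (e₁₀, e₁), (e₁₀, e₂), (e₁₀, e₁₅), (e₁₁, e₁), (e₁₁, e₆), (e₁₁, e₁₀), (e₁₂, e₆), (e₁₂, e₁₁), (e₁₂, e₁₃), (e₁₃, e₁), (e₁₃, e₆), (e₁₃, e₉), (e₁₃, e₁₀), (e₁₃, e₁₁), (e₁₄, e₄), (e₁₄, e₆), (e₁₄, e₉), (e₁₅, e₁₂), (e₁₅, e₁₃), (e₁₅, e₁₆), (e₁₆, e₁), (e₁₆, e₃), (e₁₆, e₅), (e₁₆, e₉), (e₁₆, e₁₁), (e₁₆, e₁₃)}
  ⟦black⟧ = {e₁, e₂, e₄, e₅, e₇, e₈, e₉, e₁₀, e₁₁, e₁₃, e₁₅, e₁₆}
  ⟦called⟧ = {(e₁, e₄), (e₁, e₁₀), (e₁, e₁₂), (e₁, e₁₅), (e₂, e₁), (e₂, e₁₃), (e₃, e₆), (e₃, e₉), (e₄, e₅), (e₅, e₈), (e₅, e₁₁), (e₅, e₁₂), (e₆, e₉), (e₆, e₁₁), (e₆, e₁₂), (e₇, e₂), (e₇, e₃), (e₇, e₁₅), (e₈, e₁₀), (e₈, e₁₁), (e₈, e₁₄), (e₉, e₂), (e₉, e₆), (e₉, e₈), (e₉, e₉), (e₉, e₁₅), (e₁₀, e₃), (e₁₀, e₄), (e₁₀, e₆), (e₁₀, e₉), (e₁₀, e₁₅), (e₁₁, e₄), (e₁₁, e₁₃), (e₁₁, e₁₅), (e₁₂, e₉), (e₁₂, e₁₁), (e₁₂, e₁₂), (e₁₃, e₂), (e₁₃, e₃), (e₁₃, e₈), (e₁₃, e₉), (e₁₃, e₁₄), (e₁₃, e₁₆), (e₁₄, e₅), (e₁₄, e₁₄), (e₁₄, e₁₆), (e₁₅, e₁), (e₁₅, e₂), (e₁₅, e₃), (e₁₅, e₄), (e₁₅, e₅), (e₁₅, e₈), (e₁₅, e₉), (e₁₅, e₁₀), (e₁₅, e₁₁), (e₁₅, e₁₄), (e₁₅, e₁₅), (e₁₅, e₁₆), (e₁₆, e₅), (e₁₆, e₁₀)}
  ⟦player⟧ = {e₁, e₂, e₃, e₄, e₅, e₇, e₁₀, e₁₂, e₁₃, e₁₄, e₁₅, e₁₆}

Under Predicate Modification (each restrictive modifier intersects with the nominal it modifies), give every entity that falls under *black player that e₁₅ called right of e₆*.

⟦that e₁₅ called⟧ = {x : ⟨e₁₅, x⟩ ∈ ⟦called⟧} = {e₁, e₂, e₃, e₄, e₅, e₈, e₉, e₁₀, e₁₁, e₁₄, e₁₅, e₁₆}
⟦right of e₆⟧ = {x : ⟨x, e₆⟩ ∈ ⟦right of⟧} = {e₁, e₂, e₃, e₄, e₅, e₆, e₇, e₈, e₉, e₁₁, e₁₂, e₁₃, e₁₄}
⟦player⟧ = {e₁, e₂, e₃, e₄, e₅, e₇, e₁₀, e₁₂, e₁₃, e₁₄, e₁₅, e₁₆}
… ∩ ⟦that e₁₅ called⟧ = {e₁, e₂, e₃, e₄, e₅, e₇, e₁₀, e₁₂, e₁₃, e₁₄, e₁₅, e₁₆} ∩ {e₁, e₂, e₃, e₄, e₅, e₈, e₉, e₁₀, e₁₁, e₁₄, e₁₅, e₁₆} = {e₁, e₂, e₃, e₄, e₅, e₁₀, e₁₄, e₁₅, e₁₆}
… ∩ ⟦right of e₆⟧ = {e₁, e₂, e₃, e₄, e₅, e₁₀, e₁₄, e₁₅, e₁₆} ∩ {e₁, e₂, e₃, e₄, e₅, e₆, e₇, e₈, e₉, e₁₁, e₁₂, e₁₃, e₁₄} = {e₁, e₂, e₃, e₄, e₅, e₁₄}
… ∩ ⟦black⟧ = {e₁, e₂, e₃, e₄, e₅, e₁₄} ∩ {e₁, e₂, e₄, e₅, e₇, e₈, e₉, e₁₀, e₁₁, e₁₃, e₁₅, e₁₆} = {e₁, e₂, e₄, e₅}
So ⟦black player that e₁₅ called right of e₆⟧ = {e₁, e₂, e₄, e₅}.

{e₁, e₂, e₄, e₅}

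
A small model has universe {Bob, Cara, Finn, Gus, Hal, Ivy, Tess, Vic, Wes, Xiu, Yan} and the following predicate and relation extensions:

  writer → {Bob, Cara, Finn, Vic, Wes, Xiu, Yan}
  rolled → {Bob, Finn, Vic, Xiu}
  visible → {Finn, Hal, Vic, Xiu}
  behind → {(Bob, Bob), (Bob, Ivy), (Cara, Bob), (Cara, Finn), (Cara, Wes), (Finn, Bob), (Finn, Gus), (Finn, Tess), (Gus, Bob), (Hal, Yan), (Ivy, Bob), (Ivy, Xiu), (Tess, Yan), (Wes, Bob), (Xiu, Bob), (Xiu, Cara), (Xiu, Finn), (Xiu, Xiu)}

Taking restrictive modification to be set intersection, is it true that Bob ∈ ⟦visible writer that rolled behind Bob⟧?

no

⟦that rolled⟧ = ⟦rolled⟧ = {Bob, Finn, Vic, Xiu}
⟦behind Bob⟧ = {x : ⟨x, Bob⟩ ∈ ⟦behind⟧} = {Bob, Cara, Finn, Gus, Ivy, Wes, Xiu}
⟦writer⟧ = {Bob, Cara, Finn, Vic, Wes, Xiu, Yan}
… ∩ ⟦that rolled⟧ = {Bob, Cara, Finn, Vic, Wes, Xiu, Yan} ∩ {Bob, Finn, Vic, Xiu} = {Bob, Finn, Vic, Xiu}
… ∩ ⟦behind Bob⟧ = {Bob, Finn, Vic, Xiu} ∩ {Bob, Cara, Finn, Gus, Ivy, Wes, Xiu} = {Bob, Finn, Xiu}
… ∩ ⟦visible⟧ = {Bob, Finn, Xiu} ∩ {Finn, Hal, Vic, Xiu} = {Finn, Xiu}
⟦visible writer that rolled behind Bob⟧ = {Finn, Xiu}; Bob ∉ this set.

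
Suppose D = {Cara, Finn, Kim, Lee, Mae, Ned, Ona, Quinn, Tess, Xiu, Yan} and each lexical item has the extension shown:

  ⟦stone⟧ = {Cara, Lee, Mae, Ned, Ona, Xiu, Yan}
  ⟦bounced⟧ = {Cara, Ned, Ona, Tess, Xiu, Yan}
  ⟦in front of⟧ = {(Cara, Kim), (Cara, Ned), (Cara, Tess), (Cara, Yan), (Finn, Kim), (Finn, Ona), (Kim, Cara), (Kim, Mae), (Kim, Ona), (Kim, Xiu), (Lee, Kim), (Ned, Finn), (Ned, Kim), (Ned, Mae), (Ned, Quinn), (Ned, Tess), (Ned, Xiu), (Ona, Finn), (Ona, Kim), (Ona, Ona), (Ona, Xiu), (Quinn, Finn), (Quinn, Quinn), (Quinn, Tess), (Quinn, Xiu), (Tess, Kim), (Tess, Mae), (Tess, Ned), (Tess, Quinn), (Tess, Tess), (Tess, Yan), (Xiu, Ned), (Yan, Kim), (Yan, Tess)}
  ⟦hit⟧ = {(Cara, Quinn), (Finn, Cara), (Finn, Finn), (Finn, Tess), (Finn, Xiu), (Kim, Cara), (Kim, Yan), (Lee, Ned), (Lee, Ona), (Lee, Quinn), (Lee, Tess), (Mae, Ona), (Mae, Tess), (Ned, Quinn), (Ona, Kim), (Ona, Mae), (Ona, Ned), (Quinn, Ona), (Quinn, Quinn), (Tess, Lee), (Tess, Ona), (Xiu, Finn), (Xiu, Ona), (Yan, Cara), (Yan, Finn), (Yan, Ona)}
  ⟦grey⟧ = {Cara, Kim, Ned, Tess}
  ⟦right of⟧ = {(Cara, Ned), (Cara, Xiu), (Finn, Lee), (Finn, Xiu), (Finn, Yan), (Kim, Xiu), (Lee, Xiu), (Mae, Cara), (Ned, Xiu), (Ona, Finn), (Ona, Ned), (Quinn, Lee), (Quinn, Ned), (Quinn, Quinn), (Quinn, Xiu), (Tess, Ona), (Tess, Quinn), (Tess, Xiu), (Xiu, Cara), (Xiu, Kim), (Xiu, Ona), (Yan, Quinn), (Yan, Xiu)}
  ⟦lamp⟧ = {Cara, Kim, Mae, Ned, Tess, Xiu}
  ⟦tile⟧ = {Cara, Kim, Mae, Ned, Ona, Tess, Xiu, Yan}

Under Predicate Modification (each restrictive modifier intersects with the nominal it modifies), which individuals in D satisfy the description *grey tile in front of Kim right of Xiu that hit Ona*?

{Tess}

⟦in front of Kim⟧ = {x : ⟨x, Kim⟩ ∈ ⟦in front of⟧} = {Cara, Finn, Lee, Ned, Ona, Tess, Yan}
⟦right of Xiu⟧ = {x : ⟨x, Xiu⟩ ∈ ⟦right of⟧} = {Cara, Finn, Kim, Lee, Ned, Quinn, Tess, Yan}
⟦that hit Ona⟧ = {x : ⟨x, Ona⟩ ∈ ⟦hit⟧} = {Lee, Mae, Quinn, Tess, Xiu, Yan}
⟦tile⟧ = {Cara, Kim, Mae, Ned, Ona, Tess, Xiu, Yan}
… ∩ ⟦in front of Kim⟧ = {Cara, Kim, Mae, Ned, Ona, Tess, Xiu, Yan} ∩ {Cara, Finn, Lee, Ned, Ona, Tess, Yan} = {Cara, Ned, Ona, Tess, Yan}
… ∩ ⟦right of Xiu⟧ = {Cara, Ned, Ona, Tess, Yan} ∩ {Cara, Finn, Kim, Lee, Ned, Quinn, Tess, Yan} = {Cara, Ned, Tess, Yan}
… ∩ ⟦that hit Ona⟧ = {Cara, Ned, Tess, Yan} ∩ {Lee, Mae, Quinn, Tess, Xiu, Yan} = {Tess, Yan}
… ∩ ⟦grey⟧ = {Tess, Yan} ∩ {Cara, Kim, Ned, Tess} = {Tess}
So ⟦grey tile in front of Kim right of Xiu that hit Ona⟧ = {Tess}.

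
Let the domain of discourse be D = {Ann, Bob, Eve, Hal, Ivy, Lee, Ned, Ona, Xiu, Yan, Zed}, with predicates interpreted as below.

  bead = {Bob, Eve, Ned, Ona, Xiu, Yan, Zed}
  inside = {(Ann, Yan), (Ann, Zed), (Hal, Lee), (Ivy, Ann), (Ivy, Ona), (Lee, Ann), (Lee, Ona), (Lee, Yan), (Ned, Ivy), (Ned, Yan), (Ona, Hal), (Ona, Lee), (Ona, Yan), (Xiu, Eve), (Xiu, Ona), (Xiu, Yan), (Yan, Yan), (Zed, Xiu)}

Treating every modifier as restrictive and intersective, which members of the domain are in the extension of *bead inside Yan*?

{Ned, Ona, Xiu, Yan}

⟦inside Yan⟧ = {x : ⟨x, Yan⟩ ∈ ⟦inside⟧} = {Ann, Lee, Ned, Ona, Xiu, Yan}
⟦bead⟧ = {Bob, Eve, Ned, Ona, Xiu, Yan, Zed}
… ∩ ⟦inside Yan⟧ = {Bob, Eve, Ned, Ona, Xiu, Yan, Zed} ∩ {Ann, Lee, Ned, Ona, Xiu, Yan} = {Ned, Ona, Xiu, Yan}
So ⟦bead inside Yan⟧ = {Ned, Ona, Xiu, Yan}.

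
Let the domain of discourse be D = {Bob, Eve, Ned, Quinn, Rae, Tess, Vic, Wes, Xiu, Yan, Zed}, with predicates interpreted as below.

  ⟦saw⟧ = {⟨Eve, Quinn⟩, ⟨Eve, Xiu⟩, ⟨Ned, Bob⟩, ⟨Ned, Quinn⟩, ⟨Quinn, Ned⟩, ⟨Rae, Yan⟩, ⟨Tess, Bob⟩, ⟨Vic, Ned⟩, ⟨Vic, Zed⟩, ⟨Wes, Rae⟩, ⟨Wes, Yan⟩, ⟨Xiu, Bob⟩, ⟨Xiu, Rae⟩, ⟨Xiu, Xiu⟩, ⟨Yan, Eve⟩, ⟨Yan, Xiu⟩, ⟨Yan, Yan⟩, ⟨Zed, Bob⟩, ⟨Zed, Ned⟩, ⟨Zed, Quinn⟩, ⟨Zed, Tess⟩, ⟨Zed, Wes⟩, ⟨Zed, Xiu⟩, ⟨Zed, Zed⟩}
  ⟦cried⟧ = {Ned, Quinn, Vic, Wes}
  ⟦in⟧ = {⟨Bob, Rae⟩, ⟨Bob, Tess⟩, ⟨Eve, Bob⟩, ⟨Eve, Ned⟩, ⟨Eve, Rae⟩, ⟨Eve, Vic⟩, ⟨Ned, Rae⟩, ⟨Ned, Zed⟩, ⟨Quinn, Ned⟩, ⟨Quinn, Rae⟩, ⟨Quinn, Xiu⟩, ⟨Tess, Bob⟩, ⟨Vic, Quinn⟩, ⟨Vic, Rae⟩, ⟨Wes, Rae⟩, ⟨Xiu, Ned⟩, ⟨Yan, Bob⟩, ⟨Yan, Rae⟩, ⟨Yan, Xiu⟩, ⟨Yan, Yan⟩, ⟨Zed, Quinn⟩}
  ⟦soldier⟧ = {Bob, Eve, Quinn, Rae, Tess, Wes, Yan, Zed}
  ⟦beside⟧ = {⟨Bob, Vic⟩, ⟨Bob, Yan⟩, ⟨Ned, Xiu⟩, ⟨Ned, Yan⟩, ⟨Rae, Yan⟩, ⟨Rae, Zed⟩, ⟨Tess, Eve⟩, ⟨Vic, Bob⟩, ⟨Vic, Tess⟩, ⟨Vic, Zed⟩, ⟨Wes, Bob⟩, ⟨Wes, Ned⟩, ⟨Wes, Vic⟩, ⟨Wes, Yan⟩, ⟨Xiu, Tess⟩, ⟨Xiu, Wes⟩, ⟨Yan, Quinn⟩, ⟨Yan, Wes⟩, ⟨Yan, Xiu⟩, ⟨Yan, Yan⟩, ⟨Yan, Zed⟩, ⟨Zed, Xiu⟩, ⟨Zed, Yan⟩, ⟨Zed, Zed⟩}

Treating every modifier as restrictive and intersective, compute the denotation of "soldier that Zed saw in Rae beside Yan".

⟦that Zed saw⟧ = {x : ⟨Zed, x⟩ ∈ ⟦saw⟧} = {Bob, Ned, Quinn, Tess, Wes, Xiu, Zed}
⟦in Rae⟧ = {x : ⟨x, Rae⟩ ∈ ⟦in⟧} = {Bob, Eve, Ned, Quinn, Vic, Wes, Yan}
⟦beside Yan⟧ = {x : ⟨x, Yan⟩ ∈ ⟦beside⟧} = {Bob, Ned, Rae, Wes, Yan, Zed}
⟦soldier⟧ = {Bob, Eve, Quinn, Rae, Tess, Wes, Yan, Zed}
… ∩ ⟦that Zed saw⟧ = {Bob, Eve, Quinn, Rae, Tess, Wes, Yan, Zed} ∩ {Bob, Ned, Quinn, Tess, Wes, Xiu, Zed} = {Bob, Quinn, Tess, Wes, Zed}
… ∩ ⟦in Rae⟧ = {Bob, Quinn, Tess, Wes, Zed} ∩ {Bob, Eve, Ned, Quinn, Vic, Wes, Yan} = {Bob, Quinn, Wes}
… ∩ ⟦beside Yan⟧ = {Bob, Quinn, Wes} ∩ {Bob, Ned, Rae, Wes, Yan, Zed} = {Bob, Wes}
So ⟦soldier that Zed saw in Rae beside Yan⟧ = {Bob, Wes}.

{Bob, Wes}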